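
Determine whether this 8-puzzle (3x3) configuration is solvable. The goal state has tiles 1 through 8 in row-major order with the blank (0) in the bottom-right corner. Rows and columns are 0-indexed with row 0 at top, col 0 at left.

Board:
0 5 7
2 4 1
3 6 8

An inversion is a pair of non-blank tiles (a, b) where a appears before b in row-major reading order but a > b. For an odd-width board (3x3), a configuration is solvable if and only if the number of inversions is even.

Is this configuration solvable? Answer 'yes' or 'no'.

Inversions (pairs i<j in row-major order where tile[i] > tile[j] > 0): 12
12 is even, so the puzzle is solvable.

Answer: yes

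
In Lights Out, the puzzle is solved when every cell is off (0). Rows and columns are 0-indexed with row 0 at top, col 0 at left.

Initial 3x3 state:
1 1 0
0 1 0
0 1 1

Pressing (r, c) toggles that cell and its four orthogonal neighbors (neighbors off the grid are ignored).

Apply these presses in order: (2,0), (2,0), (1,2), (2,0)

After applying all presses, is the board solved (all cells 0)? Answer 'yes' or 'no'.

Answer: no

Derivation:
After press 1 at (2,0):
1 1 0
1 1 0
1 0 1

After press 2 at (2,0):
1 1 0
0 1 0
0 1 1

After press 3 at (1,2):
1 1 1
0 0 1
0 1 0

After press 4 at (2,0):
1 1 1
1 0 1
1 0 0

Lights still on: 6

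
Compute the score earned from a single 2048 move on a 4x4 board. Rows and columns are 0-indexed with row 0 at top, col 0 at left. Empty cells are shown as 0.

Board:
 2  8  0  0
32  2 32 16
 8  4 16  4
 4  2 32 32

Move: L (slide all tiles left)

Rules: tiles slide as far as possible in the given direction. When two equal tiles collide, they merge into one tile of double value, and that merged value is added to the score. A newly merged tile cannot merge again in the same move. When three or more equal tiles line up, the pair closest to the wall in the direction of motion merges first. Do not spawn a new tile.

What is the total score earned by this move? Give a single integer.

Answer: 64

Derivation:
Slide left:
row 0: [2, 8, 0, 0] -> [2, 8, 0, 0]  score +0 (running 0)
row 1: [32, 2, 32, 16] -> [32, 2, 32, 16]  score +0 (running 0)
row 2: [8, 4, 16, 4] -> [8, 4, 16, 4]  score +0 (running 0)
row 3: [4, 2, 32, 32] -> [4, 2, 64, 0]  score +64 (running 64)
Board after move:
 2  8  0  0
32  2 32 16
 8  4 16  4
 4  2 64  0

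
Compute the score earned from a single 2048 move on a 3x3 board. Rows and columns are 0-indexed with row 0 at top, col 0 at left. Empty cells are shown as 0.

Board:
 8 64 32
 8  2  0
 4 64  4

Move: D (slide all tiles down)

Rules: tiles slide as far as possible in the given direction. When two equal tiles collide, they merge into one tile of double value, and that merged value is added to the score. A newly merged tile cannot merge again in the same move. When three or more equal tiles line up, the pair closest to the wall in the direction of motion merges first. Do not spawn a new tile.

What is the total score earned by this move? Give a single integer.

Answer: 16

Derivation:
Slide down:
col 0: [8, 8, 4] -> [0, 16, 4]  score +16 (running 16)
col 1: [64, 2, 64] -> [64, 2, 64]  score +0 (running 16)
col 2: [32, 0, 4] -> [0, 32, 4]  score +0 (running 16)
Board after move:
 0 64  0
16  2 32
 4 64  4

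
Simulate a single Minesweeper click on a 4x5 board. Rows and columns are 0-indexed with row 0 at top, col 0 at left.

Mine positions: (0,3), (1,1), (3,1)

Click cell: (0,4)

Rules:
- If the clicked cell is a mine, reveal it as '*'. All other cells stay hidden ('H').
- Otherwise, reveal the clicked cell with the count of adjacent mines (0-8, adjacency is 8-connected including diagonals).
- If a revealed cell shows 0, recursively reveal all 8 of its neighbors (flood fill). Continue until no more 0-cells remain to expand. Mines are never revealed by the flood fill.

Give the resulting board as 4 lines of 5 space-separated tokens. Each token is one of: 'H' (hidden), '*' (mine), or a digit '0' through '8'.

H H H H 1
H H H H H
H H H H H
H H H H H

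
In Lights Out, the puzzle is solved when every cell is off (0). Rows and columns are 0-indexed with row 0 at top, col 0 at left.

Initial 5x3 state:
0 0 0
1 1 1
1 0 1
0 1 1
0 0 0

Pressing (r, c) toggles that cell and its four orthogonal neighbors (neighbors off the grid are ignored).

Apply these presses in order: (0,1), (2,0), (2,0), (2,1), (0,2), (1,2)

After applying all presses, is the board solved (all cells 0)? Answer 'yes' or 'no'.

Answer: no

Derivation:
After press 1 at (0,1):
1 1 1
1 0 1
1 0 1
0 1 1
0 0 0

After press 2 at (2,0):
1 1 1
0 0 1
0 1 1
1 1 1
0 0 0

After press 3 at (2,0):
1 1 1
1 0 1
1 0 1
0 1 1
0 0 0

After press 4 at (2,1):
1 1 1
1 1 1
0 1 0
0 0 1
0 0 0

After press 5 at (0,2):
1 0 0
1 1 0
0 1 0
0 0 1
0 0 0

After press 6 at (1,2):
1 0 1
1 0 1
0 1 1
0 0 1
0 0 0

Lights still on: 7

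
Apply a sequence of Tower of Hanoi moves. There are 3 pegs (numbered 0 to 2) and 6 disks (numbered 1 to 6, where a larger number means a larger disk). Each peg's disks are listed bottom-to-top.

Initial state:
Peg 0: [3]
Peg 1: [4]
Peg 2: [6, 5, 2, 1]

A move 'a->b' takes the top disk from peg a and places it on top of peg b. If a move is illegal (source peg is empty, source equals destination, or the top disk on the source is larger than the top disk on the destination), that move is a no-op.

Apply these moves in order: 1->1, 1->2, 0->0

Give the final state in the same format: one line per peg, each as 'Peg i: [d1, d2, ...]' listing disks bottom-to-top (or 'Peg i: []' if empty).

After move 1 (1->1):
Peg 0: [3]
Peg 1: [4]
Peg 2: [6, 5, 2, 1]

After move 2 (1->2):
Peg 0: [3]
Peg 1: [4]
Peg 2: [6, 5, 2, 1]

After move 3 (0->0):
Peg 0: [3]
Peg 1: [4]
Peg 2: [6, 5, 2, 1]

Answer: Peg 0: [3]
Peg 1: [4]
Peg 2: [6, 5, 2, 1]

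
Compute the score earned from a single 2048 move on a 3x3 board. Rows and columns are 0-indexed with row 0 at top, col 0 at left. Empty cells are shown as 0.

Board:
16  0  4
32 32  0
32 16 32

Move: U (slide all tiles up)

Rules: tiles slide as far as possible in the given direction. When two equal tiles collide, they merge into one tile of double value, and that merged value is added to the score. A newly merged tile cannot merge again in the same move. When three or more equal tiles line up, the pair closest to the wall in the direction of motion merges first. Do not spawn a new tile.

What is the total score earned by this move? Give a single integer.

Slide up:
col 0: [16, 32, 32] -> [16, 64, 0]  score +64 (running 64)
col 1: [0, 32, 16] -> [32, 16, 0]  score +0 (running 64)
col 2: [4, 0, 32] -> [4, 32, 0]  score +0 (running 64)
Board after move:
16 32  4
64 16 32
 0  0  0

Answer: 64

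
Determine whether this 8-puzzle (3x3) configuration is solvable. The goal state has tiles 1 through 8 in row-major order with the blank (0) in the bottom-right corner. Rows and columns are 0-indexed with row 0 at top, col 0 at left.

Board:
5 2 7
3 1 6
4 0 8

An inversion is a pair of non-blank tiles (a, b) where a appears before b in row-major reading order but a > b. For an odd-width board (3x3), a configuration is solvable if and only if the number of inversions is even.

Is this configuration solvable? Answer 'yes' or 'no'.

Inversions (pairs i<j in row-major order where tile[i] > tile[j] > 0): 11
11 is odd, so the puzzle is not solvable.

Answer: no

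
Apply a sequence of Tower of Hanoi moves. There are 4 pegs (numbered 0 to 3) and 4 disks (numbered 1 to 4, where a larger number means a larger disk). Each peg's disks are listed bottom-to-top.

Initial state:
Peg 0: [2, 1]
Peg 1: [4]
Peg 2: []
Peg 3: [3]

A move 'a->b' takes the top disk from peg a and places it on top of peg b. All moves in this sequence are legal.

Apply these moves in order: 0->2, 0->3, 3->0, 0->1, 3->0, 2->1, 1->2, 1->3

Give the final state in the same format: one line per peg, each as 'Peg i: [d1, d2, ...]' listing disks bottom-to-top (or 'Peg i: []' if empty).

After move 1 (0->2):
Peg 0: [2]
Peg 1: [4]
Peg 2: [1]
Peg 3: [3]

After move 2 (0->3):
Peg 0: []
Peg 1: [4]
Peg 2: [1]
Peg 3: [3, 2]

After move 3 (3->0):
Peg 0: [2]
Peg 1: [4]
Peg 2: [1]
Peg 3: [3]

After move 4 (0->1):
Peg 0: []
Peg 1: [4, 2]
Peg 2: [1]
Peg 3: [3]

After move 5 (3->0):
Peg 0: [3]
Peg 1: [4, 2]
Peg 2: [1]
Peg 3: []

After move 6 (2->1):
Peg 0: [3]
Peg 1: [4, 2, 1]
Peg 2: []
Peg 3: []

After move 7 (1->2):
Peg 0: [3]
Peg 1: [4, 2]
Peg 2: [1]
Peg 3: []

After move 8 (1->3):
Peg 0: [3]
Peg 1: [4]
Peg 2: [1]
Peg 3: [2]

Answer: Peg 0: [3]
Peg 1: [4]
Peg 2: [1]
Peg 3: [2]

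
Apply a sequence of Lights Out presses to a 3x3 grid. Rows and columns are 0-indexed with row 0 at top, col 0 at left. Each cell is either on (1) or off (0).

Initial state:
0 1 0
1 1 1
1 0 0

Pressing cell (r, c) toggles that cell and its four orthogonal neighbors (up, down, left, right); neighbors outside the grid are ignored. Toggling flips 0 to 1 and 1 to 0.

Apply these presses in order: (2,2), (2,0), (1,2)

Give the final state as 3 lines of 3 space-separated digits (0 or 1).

Answer: 0 1 1
0 0 1
0 0 0

Derivation:
After press 1 at (2,2):
0 1 0
1 1 0
1 1 1

After press 2 at (2,0):
0 1 0
0 1 0
0 0 1

After press 3 at (1,2):
0 1 1
0 0 1
0 0 0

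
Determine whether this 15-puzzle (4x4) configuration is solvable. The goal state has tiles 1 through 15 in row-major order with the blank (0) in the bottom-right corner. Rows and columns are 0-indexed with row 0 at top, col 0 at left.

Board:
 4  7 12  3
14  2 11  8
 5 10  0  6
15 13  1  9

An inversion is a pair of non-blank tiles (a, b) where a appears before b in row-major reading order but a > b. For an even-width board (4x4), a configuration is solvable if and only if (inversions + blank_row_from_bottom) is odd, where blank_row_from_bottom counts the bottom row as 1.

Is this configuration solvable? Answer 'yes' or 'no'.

Answer: no

Derivation:
Inversions: 48
Blank is in row 2 (0-indexed from top), which is row 2 counting from the bottom (bottom = 1).
48 + 2 = 50, which is even, so the puzzle is not solvable.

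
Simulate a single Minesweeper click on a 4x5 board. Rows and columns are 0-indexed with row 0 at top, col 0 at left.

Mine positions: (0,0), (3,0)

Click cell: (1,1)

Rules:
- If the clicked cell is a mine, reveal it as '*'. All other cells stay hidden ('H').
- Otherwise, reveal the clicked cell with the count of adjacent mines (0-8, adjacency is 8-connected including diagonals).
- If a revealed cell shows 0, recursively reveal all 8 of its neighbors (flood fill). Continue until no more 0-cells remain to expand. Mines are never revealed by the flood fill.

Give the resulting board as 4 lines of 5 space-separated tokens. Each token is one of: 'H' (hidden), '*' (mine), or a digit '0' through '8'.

H H H H H
H 1 H H H
H H H H H
H H H H H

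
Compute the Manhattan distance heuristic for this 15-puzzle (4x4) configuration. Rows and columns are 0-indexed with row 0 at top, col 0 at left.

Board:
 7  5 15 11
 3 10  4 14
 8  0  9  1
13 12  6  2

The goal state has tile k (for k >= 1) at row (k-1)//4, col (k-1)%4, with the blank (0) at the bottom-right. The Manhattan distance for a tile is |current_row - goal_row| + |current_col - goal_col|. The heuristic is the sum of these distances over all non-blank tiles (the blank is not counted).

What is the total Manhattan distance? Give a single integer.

Answer: 43

Derivation:
Tile 7: (0,0)->(1,2) = 3
Tile 5: (0,1)->(1,0) = 2
Tile 15: (0,2)->(3,2) = 3
Tile 11: (0,3)->(2,2) = 3
Tile 3: (1,0)->(0,2) = 3
Tile 10: (1,1)->(2,1) = 1
Tile 4: (1,2)->(0,3) = 2
Tile 14: (1,3)->(3,1) = 4
Tile 8: (2,0)->(1,3) = 4
Tile 9: (2,2)->(2,0) = 2
Tile 1: (2,3)->(0,0) = 5
Tile 13: (3,0)->(3,0) = 0
Tile 12: (3,1)->(2,3) = 3
Tile 6: (3,2)->(1,1) = 3
Tile 2: (3,3)->(0,1) = 5
Sum: 3 + 2 + 3 + 3 + 3 + 1 + 2 + 4 + 4 + 2 + 5 + 0 + 3 + 3 + 5 = 43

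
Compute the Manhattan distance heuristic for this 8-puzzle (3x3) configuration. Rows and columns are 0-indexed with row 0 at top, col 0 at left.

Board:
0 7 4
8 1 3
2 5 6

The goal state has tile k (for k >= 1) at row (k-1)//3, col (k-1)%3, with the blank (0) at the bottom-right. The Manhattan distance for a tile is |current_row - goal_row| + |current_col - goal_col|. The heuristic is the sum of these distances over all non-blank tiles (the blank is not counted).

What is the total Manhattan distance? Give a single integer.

Tile 7: (0,1)->(2,0) = 3
Tile 4: (0,2)->(1,0) = 3
Tile 8: (1,0)->(2,1) = 2
Tile 1: (1,1)->(0,0) = 2
Tile 3: (1,2)->(0,2) = 1
Tile 2: (2,0)->(0,1) = 3
Tile 5: (2,1)->(1,1) = 1
Tile 6: (2,2)->(1,2) = 1
Sum: 3 + 3 + 2 + 2 + 1 + 3 + 1 + 1 = 16

Answer: 16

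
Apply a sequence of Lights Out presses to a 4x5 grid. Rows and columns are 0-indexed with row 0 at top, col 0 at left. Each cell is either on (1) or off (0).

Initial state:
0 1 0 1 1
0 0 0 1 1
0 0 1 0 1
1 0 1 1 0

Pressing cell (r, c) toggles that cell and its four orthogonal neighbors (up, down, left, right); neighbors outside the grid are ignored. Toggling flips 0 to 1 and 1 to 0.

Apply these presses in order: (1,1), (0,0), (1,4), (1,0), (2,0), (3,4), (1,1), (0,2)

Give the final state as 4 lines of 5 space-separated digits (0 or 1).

Answer: 0 1 1 0 0
1 1 1 0 0
0 1 1 0 1
0 0 1 0 1

Derivation:
After press 1 at (1,1):
0 0 0 1 1
1 1 1 1 1
0 1 1 0 1
1 0 1 1 0

After press 2 at (0,0):
1 1 0 1 1
0 1 1 1 1
0 1 1 0 1
1 0 1 1 0

After press 3 at (1,4):
1 1 0 1 0
0 1 1 0 0
0 1 1 0 0
1 0 1 1 0

After press 4 at (1,0):
0 1 0 1 0
1 0 1 0 0
1 1 1 0 0
1 0 1 1 0

After press 5 at (2,0):
0 1 0 1 0
0 0 1 0 0
0 0 1 0 0
0 0 1 1 0

After press 6 at (3,4):
0 1 0 1 0
0 0 1 0 0
0 0 1 0 1
0 0 1 0 1

After press 7 at (1,1):
0 0 0 1 0
1 1 0 0 0
0 1 1 0 1
0 0 1 0 1

After press 8 at (0,2):
0 1 1 0 0
1 1 1 0 0
0 1 1 0 1
0 0 1 0 1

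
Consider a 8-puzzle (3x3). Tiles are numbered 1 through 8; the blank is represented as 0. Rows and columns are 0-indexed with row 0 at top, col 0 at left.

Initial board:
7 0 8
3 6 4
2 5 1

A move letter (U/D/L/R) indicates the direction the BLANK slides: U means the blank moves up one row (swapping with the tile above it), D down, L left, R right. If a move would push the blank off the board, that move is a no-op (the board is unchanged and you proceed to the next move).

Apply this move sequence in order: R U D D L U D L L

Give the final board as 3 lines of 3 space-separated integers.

After move 1 (R):
7 8 0
3 6 4
2 5 1

After move 2 (U):
7 8 0
3 6 4
2 5 1

After move 3 (D):
7 8 4
3 6 0
2 5 1

After move 4 (D):
7 8 4
3 6 1
2 5 0

After move 5 (L):
7 8 4
3 6 1
2 0 5

After move 6 (U):
7 8 4
3 0 1
2 6 5

After move 7 (D):
7 8 4
3 6 1
2 0 5

After move 8 (L):
7 8 4
3 6 1
0 2 5

After move 9 (L):
7 8 4
3 6 1
0 2 5

Answer: 7 8 4
3 6 1
0 2 5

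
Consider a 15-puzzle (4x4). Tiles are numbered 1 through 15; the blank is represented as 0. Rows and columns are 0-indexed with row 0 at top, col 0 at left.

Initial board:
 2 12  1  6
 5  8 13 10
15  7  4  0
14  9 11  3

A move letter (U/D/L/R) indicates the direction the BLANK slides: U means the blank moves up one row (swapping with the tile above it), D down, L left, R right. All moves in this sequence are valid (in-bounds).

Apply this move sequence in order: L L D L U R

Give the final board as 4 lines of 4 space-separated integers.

After move 1 (L):
 2 12  1  6
 5  8 13 10
15  7  0  4
14  9 11  3

After move 2 (L):
 2 12  1  6
 5  8 13 10
15  0  7  4
14  9 11  3

After move 3 (D):
 2 12  1  6
 5  8 13 10
15  9  7  4
14  0 11  3

After move 4 (L):
 2 12  1  6
 5  8 13 10
15  9  7  4
 0 14 11  3

After move 5 (U):
 2 12  1  6
 5  8 13 10
 0  9  7  4
15 14 11  3

After move 6 (R):
 2 12  1  6
 5  8 13 10
 9  0  7  4
15 14 11  3

Answer:  2 12  1  6
 5  8 13 10
 9  0  7  4
15 14 11  3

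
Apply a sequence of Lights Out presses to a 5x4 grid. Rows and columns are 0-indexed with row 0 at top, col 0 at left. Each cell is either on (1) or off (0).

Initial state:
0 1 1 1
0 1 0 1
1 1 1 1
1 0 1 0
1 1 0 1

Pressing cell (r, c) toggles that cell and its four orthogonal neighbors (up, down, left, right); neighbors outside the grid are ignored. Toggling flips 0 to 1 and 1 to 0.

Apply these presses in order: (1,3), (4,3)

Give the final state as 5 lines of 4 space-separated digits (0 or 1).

After press 1 at (1,3):
0 1 1 0
0 1 1 0
1 1 1 0
1 0 1 0
1 1 0 1

After press 2 at (4,3):
0 1 1 0
0 1 1 0
1 1 1 0
1 0 1 1
1 1 1 0

Answer: 0 1 1 0
0 1 1 0
1 1 1 0
1 0 1 1
1 1 1 0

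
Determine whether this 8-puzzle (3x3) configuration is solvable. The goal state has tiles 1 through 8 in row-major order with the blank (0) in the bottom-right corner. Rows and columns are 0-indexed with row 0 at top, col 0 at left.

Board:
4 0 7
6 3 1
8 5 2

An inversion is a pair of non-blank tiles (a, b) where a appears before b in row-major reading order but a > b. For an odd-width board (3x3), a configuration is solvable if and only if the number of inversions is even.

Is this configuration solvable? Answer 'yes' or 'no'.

Answer: no

Derivation:
Inversions (pairs i<j in row-major order where tile[i] > tile[j] > 0): 17
17 is odd, so the puzzle is not solvable.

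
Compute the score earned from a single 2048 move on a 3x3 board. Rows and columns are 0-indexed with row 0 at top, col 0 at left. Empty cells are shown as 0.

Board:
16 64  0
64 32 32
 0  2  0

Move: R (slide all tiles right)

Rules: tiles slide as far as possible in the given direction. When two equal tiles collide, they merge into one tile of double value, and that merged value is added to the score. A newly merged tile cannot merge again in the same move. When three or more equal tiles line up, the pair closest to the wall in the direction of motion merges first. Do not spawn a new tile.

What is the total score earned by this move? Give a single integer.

Slide right:
row 0: [16, 64, 0] -> [0, 16, 64]  score +0 (running 0)
row 1: [64, 32, 32] -> [0, 64, 64]  score +64 (running 64)
row 2: [0, 2, 0] -> [0, 0, 2]  score +0 (running 64)
Board after move:
 0 16 64
 0 64 64
 0  0  2

Answer: 64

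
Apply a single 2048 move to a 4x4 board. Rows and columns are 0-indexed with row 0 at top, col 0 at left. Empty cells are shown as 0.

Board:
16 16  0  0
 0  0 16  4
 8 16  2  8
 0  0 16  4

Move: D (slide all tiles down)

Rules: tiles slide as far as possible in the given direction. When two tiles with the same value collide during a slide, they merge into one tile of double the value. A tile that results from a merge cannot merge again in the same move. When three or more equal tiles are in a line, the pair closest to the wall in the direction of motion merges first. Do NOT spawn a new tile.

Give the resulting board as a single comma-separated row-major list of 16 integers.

Slide down:
col 0: [16, 0, 8, 0] -> [0, 0, 16, 8]
col 1: [16, 0, 16, 0] -> [0, 0, 0, 32]
col 2: [0, 16, 2, 16] -> [0, 16, 2, 16]
col 3: [0, 4, 8, 4] -> [0, 4, 8, 4]

Answer: 0, 0, 0, 0, 0, 0, 16, 4, 16, 0, 2, 8, 8, 32, 16, 4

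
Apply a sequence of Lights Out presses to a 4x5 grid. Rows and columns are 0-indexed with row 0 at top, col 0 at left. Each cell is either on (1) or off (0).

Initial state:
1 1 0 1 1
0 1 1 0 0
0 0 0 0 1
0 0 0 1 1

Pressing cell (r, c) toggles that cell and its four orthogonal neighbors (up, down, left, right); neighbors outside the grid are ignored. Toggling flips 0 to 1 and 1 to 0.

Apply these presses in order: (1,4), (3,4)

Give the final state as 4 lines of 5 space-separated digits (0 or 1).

Answer: 1 1 0 1 0
0 1 1 1 1
0 0 0 0 1
0 0 0 0 0

Derivation:
After press 1 at (1,4):
1 1 0 1 0
0 1 1 1 1
0 0 0 0 0
0 0 0 1 1

After press 2 at (3,4):
1 1 0 1 0
0 1 1 1 1
0 0 0 0 1
0 0 0 0 0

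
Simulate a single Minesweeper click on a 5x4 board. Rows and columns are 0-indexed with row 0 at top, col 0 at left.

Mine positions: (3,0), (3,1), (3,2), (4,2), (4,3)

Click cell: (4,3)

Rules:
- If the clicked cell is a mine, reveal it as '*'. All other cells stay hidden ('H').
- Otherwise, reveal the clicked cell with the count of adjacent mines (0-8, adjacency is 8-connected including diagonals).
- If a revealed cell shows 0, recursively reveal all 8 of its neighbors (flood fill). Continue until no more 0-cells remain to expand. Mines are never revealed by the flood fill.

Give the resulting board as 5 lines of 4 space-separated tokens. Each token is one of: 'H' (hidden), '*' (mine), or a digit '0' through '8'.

H H H H
H H H H
H H H H
H H H H
H H H *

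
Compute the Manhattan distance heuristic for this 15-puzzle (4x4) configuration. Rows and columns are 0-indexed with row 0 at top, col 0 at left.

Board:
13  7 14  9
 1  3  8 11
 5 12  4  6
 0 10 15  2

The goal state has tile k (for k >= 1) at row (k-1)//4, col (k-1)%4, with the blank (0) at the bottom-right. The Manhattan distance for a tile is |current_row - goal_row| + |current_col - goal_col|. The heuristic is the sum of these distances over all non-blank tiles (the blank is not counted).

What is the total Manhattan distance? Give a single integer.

Tile 13: (0,0)->(3,0) = 3
Tile 7: (0,1)->(1,2) = 2
Tile 14: (0,2)->(3,1) = 4
Tile 9: (0,3)->(2,0) = 5
Tile 1: (1,0)->(0,0) = 1
Tile 3: (1,1)->(0,2) = 2
Tile 8: (1,2)->(1,3) = 1
Tile 11: (1,3)->(2,2) = 2
Tile 5: (2,0)->(1,0) = 1
Tile 12: (2,1)->(2,3) = 2
Tile 4: (2,2)->(0,3) = 3
Tile 6: (2,3)->(1,1) = 3
Tile 10: (3,1)->(2,1) = 1
Tile 15: (3,2)->(3,2) = 0
Tile 2: (3,3)->(0,1) = 5
Sum: 3 + 2 + 4 + 5 + 1 + 2 + 1 + 2 + 1 + 2 + 3 + 3 + 1 + 0 + 5 = 35

Answer: 35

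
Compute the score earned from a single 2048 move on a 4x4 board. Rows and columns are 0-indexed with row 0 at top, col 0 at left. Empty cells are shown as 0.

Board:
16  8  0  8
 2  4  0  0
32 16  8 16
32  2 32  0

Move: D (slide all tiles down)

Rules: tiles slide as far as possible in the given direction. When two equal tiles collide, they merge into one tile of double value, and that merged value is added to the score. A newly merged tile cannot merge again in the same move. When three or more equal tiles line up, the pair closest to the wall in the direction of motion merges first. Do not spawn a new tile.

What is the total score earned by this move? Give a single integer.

Answer: 64

Derivation:
Slide down:
col 0: [16, 2, 32, 32] -> [0, 16, 2, 64]  score +64 (running 64)
col 1: [8, 4, 16, 2] -> [8, 4, 16, 2]  score +0 (running 64)
col 2: [0, 0, 8, 32] -> [0, 0, 8, 32]  score +0 (running 64)
col 3: [8, 0, 16, 0] -> [0, 0, 8, 16]  score +0 (running 64)
Board after move:
 0  8  0  0
16  4  0  0
 2 16  8  8
64  2 32 16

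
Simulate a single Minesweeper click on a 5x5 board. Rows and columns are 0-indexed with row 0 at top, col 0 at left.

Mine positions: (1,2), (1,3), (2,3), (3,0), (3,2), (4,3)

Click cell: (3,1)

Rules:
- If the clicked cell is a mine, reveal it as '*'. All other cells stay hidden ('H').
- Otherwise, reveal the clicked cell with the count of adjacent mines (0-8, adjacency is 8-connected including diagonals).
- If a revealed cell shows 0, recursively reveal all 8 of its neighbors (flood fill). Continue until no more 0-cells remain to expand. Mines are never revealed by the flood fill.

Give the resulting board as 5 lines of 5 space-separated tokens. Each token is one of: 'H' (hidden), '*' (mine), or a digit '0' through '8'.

H H H H H
H H H H H
H H H H H
H 2 H H H
H H H H H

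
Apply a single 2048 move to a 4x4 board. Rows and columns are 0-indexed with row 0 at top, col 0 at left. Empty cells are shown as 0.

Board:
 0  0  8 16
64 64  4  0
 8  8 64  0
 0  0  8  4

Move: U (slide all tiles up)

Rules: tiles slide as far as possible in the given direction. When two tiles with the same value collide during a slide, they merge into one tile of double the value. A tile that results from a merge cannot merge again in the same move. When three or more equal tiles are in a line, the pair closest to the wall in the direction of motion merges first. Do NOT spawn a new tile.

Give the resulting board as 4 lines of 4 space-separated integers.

Slide up:
col 0: [0, 64, 8, 0] -> [64, 8, 0, 0]
col 1: [0, 64, 8, 0] -> [64, 8, 0, 0]
col 2: [8, 4, 64, 8] -> [8, 4, 64, 8]
col 3: [16, 0, 0, 4] -> [16, 4, 0, 0]

Answer: 64 64  8 16
 8  8  4  4
 0  0 64  0
 0  0  8  0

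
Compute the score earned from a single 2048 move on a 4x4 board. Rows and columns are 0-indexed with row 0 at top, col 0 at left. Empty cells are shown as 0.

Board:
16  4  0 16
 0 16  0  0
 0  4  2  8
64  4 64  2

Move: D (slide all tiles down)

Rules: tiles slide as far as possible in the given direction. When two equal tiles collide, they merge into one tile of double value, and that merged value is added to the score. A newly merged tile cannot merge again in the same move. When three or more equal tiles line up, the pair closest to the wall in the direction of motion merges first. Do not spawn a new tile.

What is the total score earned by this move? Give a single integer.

Slide down:
col 0: [16, 0, 0, 64] -> [0, 0, 16, 64]  score +0 (running 0)
col 1: [4, 16, 4, 4] -> [0, 4, 16, 8]  score +8 (running 8)
col 2: [0, 0, 2, 64] -> [0, 0, 2, 64]  score +0 (running 8)
col 3: [16, 0, 8, 2] -> [0, 16, 8, 2]  score +0 (running 8)
Board after move:
 0  0  0  0
 0  4  0 16
16 16  2  8
64  8 64  2

Answer: 8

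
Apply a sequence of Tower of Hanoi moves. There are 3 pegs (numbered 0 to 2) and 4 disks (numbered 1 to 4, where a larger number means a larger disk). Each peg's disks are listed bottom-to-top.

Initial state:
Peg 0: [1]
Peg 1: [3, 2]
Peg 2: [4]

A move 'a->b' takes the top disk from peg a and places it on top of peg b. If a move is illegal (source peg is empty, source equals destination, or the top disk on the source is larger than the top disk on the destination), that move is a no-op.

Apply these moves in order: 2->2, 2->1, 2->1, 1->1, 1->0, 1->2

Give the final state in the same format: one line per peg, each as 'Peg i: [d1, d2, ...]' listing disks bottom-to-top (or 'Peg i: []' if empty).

After move 1 (2->2):
Peg 0: [1]
Peg 1: [3, 2]
Peg 2: [4]

After move 2 (2->1):
Peg 0: [1]
Peg 1: [3, 2]
Peg 2: [4]

After move 3 (2->1):
Peg 0: [1]
Peg 1: [3, 2]
Peg 2: [4]

After move 4 (1->1):
Peg 0: [1]
Peg 1: [3, 2]
Peg 2: [4]

After move 5 (1->0):
Peg 0: [1]
Peg 1: [3, 2]
Peg 2: [4]

After move 6 (1->2):
Peg 0: [1]
Peg 1: [3]
Peg 2: [4, 2]

Answer: Peg 0: [1]
Peg 1: [3]
Peg 2: [4, 2]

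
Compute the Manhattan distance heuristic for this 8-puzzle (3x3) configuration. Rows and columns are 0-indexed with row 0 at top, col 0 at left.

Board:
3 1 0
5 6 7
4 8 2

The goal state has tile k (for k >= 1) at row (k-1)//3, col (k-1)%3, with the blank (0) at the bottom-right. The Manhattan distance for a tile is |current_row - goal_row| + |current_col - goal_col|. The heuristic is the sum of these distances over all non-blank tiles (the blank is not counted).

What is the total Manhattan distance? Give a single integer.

Answer: 12

Derivation:
Tile 3: (0,0)->(0,2) = 2
Tile 1: (0,1)->(0,0) = 1
Tile 5: (1,0)->(1,1) = 1
Tile 6: (1,1)->(1,2) = 1
Tile 7: (1,2)->(2,0) = 3
Tile 4: (2,0)->(1,0) = 1
Tile 8: (2,1)->(2,1) = 0
Tile 2: (2,2)->(0,1) = 3
Sum: 2 + 1 + 1 + 1 + 3 + 1 + 0 + 3 = 12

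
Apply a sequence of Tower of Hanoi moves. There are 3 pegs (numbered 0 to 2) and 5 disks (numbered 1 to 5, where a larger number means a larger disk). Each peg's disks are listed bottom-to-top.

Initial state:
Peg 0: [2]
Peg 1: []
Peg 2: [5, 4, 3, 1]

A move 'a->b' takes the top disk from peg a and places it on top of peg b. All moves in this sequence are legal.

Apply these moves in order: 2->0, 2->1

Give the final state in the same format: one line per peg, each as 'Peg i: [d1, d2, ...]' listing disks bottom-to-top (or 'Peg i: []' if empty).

Answer: Peg 0: [2, 1]
Peg 1: [3]
Peg 2: [5, 4]

Derivation:
After move 1 (2->0):
Peg 0: [2, 1]
Peg 1: []
Peg 2: [5, 4, 3]

After move 2 (2->1):
Peg 0: [2, 1]
Peg 1: [3]
Peg 2: [5, 4]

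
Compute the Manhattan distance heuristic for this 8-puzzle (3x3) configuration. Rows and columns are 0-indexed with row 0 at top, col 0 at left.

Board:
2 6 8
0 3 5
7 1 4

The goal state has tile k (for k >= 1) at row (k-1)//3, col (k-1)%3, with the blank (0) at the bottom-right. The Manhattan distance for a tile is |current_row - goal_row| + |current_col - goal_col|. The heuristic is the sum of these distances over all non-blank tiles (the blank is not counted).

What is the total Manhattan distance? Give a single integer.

Answer: 15

Derivation:
Tile 2: (0,0)->(0,1) = 1
Tile 6: (0,1)->(1,2) = 2
Tile 8: (0,2)->(2,1) = 3
Tile 3: (1,1)->(0,2) = 2
Tile 5: (1,2)->(1,1) = 1
Tile 7: (2,0)->(2,0) = 0
Tile 1: (2,1)->(0,0) = 3
Tile 4: (2,2)->(1,0) = 3
Sum: 1 + 2 + 3 + 2 + 1 + 0 + 3 + 3 = 15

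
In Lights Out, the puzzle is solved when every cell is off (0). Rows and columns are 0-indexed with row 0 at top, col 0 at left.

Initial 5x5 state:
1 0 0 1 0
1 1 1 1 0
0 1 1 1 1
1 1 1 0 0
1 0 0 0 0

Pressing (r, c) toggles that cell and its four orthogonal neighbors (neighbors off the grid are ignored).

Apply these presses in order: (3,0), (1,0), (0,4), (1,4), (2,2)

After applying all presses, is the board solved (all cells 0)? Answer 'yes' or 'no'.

Answer: yes

Derivation:
After press 1 at (3,0):
1 0 0 1 0
1 1 1 1 0
1 1 1 1 1
0 0 1 0 0
0 0 0 0 0

After press 2 at (1,0):
0 0 0 1 0
0 0 1 1 0
0 1 1 1 1
0 0 1 0 0
0 0 0 0 0

After press 3 at (0,4):
0 0 0 0 1
0 0 1 1 1
0 1 1 1 1
0 0 1 0 0
0 0 0 0 0

After press 4 at (1,4):
0 0 0 0 0
0 0 1 0 0
0 1 1 1 0
0 0 1 0 0
0 0 0 0 0

After press 5 at (2,2):
0 0 0 0 0
0 0 0 0 0
0 0 0 0 0
0 0 0 0 0
0 0 0 0 0

Lights still on: 0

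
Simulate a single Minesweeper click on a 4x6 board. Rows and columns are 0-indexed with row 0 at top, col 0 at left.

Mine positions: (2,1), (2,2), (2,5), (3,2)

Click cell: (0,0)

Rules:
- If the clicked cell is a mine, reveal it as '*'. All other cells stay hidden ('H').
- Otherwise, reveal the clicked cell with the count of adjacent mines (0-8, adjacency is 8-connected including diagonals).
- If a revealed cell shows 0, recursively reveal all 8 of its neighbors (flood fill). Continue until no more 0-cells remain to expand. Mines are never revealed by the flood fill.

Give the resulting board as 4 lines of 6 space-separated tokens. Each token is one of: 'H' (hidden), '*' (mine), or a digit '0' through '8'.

0 0 0 0 0 0
1 2 2 1 1 1
H H H H H H
H H H H H H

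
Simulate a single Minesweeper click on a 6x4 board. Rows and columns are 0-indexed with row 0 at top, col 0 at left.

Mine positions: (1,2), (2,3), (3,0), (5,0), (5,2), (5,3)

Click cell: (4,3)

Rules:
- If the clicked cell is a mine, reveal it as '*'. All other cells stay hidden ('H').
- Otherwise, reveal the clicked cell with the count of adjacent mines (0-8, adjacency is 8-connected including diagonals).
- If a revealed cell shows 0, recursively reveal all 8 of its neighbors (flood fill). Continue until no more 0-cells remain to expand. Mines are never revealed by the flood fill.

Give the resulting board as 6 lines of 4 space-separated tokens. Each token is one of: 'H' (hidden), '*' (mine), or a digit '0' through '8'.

H H H H
H H H H
H H H H
H H H H
H H H 2
H H H H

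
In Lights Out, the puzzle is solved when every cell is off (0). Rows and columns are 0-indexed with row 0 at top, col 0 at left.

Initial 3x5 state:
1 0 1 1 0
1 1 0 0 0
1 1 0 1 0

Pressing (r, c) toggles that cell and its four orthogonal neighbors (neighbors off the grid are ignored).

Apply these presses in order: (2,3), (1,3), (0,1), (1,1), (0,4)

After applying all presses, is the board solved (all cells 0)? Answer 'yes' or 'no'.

Answer: no

Derivation:
After press 1 at (2,3):
1 0 1 1 0
1 1 0 1 0
1 1 1 0 1

After press 2 at (1,3):
1 0 1 0 0
1 1 1 0 1
1 1 1 1 1

After press 3 at (0,1):
0 1 0 0 0
1 0 1 0 1
1 1 1 1 1

After press 4 at (1,1):
0 0 0 0 0
0 1 0 0 1
1 0 1 1 1

After press 5 at (0,4):
0 0 0 1 1
0 1 0 0 0
1 0 1 1 1

Lights still on: 7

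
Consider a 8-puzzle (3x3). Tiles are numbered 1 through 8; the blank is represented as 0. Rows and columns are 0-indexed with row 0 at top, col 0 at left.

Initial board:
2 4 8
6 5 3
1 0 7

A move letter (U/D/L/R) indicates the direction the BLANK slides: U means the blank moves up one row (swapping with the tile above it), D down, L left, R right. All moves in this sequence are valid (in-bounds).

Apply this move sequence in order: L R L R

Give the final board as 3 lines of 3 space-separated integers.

After move 1 (L):
2 4 8
6 5 3
0 1 7

After move 2 (R):
2 4 8
6 5 3
1 0 7

After move 3 (L):
2 4 8
6 5 3
0 1 7

After move 4 (R):
2 4 8
6 5 3
1 0 7

Answer: 2 4 8
6 5 3
1 0 7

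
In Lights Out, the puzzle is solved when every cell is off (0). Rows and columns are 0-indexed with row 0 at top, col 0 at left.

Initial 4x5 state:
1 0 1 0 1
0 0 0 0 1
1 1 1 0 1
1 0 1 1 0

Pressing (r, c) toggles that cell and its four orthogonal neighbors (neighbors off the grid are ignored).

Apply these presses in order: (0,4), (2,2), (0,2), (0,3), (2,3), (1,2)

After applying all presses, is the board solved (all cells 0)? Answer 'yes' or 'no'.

After press 1 at (0,4):
1 0 1 1 0
0 0 0 0 0
1 1 1 0 1
1 0 1 1 0

After press 2 at (2,2):
1 0 1 1 0
0 0 1 0 0
1 0 0 1 1
1 0 0 1 0

After press 3 at (0,2):
1 1 0 0 0
0 0 0 0 0
1 0 0 1 1
1 0 0 1 0

After press 4 at (0,3):
1 1 1 1 1
0 0 0 1 0
1 0 0 1 1
1 0 0 1 0

After press 5 at (2,3):
1 1 1 1 1
0 0 0 0 0
1 0 1 0 0
1 0 0 0 0

After press 6 at (1,2):
1 1 0 1 1
0 1 1 1 0
1 0 0 0 0
1 0 0 0 0

Lights still on: 9

Answer: no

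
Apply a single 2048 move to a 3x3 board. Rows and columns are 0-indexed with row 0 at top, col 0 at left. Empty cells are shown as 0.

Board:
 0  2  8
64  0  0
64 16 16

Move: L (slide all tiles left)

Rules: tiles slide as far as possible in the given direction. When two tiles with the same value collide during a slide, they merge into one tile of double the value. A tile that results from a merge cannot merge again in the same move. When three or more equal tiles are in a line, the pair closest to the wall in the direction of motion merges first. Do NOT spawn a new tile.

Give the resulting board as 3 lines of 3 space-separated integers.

Answer:  2  8  0
64  0  0
64 32  0

Derivation:
Slide left:
row 0: [0, 2, 8] -> [2, 8, 0]
row 1: [64, 0, 0] -> [64, 0, 0]
row 2: [64, 16, 16] -> [64, 32, 0]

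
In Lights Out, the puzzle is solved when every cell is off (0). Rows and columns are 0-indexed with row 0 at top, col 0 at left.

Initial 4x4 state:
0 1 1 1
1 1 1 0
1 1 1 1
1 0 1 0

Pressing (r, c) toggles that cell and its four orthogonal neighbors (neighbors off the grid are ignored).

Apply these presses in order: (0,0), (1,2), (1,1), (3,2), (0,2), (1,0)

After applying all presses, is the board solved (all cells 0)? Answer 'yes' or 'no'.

After press 1 at (0,0):
1 0 1 1
0 1 1 0
1 1 1 1
1 0 1 0

After press 2 at (1,2):
1 0 0 1
0 0 0 1
1 1 0 1
1 0 1 0

After press 3 at (1,1):
1 1 0 1
1 1 1 1
1 0 0 1
1 0 1 0

After press 4 at (3,2):
1 1 0 1
1 1 1 1
1 0 1 1
1 1 0 1

After press 5 at (0,2):
1 0 1 0
1 1 0 1
1 0 1 1
1 1 0 1

After press 6 at (1,0):
0 0 1 0
0 0 0 1
0 0 1 1
1 1 0 1

Lights still on: 7

Answer: no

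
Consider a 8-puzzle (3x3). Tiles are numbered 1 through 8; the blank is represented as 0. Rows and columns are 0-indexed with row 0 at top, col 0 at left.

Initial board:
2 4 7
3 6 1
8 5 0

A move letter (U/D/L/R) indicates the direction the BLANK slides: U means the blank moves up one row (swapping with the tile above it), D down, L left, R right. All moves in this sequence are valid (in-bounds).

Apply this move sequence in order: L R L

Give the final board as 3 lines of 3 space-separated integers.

After move 1 (L):
2 4 7
3 6 1
8 0 5

After move 2 (R):
2 4 7
3 6 1
8 5 0

After move 3 (L):
2 4 7
3 6 1
8 0 5

Answer: 2 4 7
3 6 1
8 0 5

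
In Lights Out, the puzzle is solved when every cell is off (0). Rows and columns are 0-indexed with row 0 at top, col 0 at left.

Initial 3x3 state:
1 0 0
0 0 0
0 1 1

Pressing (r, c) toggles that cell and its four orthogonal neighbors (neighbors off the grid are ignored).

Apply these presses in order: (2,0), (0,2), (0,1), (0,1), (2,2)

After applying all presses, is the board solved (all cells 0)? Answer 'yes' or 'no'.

After press 1 at (2,0):
1 0 0
1 0 0
1 0 1

After press 2 at (0,2):
1 1 1
1 0 1
1 0 1

After press 3 at (0,1):
0 0 0
1 1 1
1 0 1

After press 4 at (0,1):
1 1 1
1 0 1
1 0 1

After press 5 at (2,2):
1 1 1
1 0 0
1 1 0

Lights still on: 6

Answer: no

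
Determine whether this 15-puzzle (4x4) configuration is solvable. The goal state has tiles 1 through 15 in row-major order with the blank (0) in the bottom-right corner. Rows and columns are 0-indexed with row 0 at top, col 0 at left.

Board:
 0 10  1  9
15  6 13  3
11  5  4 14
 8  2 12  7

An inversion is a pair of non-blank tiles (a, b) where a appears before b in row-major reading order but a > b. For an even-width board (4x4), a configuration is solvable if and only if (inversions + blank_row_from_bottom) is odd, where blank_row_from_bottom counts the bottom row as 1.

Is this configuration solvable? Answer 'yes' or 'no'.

Inversions: 55
Blank is in row 0 (0-indexed from top), which is row 4 counting from the bottom (bottom = 1).
55 + 4 = 59, which is odd, so the puzzle is solvable.

Answer: yes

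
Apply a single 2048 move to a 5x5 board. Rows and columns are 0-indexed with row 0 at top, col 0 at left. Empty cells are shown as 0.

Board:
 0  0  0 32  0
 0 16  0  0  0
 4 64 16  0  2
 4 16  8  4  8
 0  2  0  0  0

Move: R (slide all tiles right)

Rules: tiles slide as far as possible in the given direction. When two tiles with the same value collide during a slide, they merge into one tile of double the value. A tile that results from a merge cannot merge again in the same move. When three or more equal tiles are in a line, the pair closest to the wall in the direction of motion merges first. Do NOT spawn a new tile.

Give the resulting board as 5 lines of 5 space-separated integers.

Answer:  0  0  0  0 32
 0  0  0  0 16
 0  4 64 16  2
 4 16  8  4  8
 0  0  0  0  2

Derivation:
Slide right:
row 0: [0, 0, 0, 32, 0] -> [0, 0, 0, 0, 32]
row 1: [0, 16, 0, 0, 0] -> [0, 0, 0, 0, 16]
row 2: [4, 64, 16, 0, 2] -> [0, 4, 64, 16, 2]
row 3: [4, 16, 8, 4, 8] -> [4, 16, 8, 4, 8]
row 4: [0, 2, 0, 0, 0] -> [0, 0, 0, 0, 2]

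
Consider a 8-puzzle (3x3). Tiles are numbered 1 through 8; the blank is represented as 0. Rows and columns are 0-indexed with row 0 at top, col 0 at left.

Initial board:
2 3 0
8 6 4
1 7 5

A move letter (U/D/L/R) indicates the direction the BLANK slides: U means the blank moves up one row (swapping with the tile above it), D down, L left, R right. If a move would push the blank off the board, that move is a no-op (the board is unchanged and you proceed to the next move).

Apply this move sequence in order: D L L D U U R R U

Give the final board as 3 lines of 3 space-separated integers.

Answer: 3 4 0
2 8 6
1 7 5

Derivation:
After move 1 (D):
2 3 4
8 6 0
1 7 5

After move 2 (L):
2 3 4
8 0 6
1 7 5

After move 3 (L):
2 3 4
0 8 6
1 7 5

After move 4 (D):
2 3 4
1 8 6
0 7 5

After move 5 (U):
2 3 4
0 8 6
1 7 5

After move 6 (U):
0 3 4
2 8 6
1 7 5

After move 7 (R):
3 0 4
2 8 6
1 7 5

After move 8 (R):
3 4 0
2 8 6
1 7 5

After move 9 (U):
3 4 0
2 8 6
1 7 5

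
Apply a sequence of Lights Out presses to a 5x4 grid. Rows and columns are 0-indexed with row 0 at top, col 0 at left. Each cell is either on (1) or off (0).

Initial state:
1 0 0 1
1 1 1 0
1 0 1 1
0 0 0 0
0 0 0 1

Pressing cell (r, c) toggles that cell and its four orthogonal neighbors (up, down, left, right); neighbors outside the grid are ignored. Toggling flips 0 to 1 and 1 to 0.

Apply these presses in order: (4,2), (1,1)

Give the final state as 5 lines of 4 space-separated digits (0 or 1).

After press 1 at (4,2):
1 0 0 1
1 1 1 0
1 0 1 1
0 0 1 0
0 1 1 0

After press 2 at (1,1):
1 1 0 1
0 0 0 0
1 1 1 1
0 0 1 0
0 1 1 0

Answer: 1 1 0 1
0 0 0 0
1 1 1 1
0 0 1 0
0 1 1 0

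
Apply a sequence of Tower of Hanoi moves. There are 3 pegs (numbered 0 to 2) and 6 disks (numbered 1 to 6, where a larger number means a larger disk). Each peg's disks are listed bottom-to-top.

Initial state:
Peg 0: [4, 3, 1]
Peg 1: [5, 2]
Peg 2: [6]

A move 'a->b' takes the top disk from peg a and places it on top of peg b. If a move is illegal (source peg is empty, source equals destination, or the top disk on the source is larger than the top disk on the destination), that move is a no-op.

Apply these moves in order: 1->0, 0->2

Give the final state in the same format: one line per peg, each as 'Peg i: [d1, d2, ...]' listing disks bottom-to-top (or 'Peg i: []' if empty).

After move 1 (1->0):
Peg 0: [4, 3, 1]
Peg 1: [5, 2]
Peg 2: [6]

After move 2 (0->2):
Peg 0: [4, 3]
Peg 1: [5, 2]
Peg 2: [6, 1]

Answer: Peg 0: [4, 3]
Peg 1: [5, 2]
Peg 2: [6, 1]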